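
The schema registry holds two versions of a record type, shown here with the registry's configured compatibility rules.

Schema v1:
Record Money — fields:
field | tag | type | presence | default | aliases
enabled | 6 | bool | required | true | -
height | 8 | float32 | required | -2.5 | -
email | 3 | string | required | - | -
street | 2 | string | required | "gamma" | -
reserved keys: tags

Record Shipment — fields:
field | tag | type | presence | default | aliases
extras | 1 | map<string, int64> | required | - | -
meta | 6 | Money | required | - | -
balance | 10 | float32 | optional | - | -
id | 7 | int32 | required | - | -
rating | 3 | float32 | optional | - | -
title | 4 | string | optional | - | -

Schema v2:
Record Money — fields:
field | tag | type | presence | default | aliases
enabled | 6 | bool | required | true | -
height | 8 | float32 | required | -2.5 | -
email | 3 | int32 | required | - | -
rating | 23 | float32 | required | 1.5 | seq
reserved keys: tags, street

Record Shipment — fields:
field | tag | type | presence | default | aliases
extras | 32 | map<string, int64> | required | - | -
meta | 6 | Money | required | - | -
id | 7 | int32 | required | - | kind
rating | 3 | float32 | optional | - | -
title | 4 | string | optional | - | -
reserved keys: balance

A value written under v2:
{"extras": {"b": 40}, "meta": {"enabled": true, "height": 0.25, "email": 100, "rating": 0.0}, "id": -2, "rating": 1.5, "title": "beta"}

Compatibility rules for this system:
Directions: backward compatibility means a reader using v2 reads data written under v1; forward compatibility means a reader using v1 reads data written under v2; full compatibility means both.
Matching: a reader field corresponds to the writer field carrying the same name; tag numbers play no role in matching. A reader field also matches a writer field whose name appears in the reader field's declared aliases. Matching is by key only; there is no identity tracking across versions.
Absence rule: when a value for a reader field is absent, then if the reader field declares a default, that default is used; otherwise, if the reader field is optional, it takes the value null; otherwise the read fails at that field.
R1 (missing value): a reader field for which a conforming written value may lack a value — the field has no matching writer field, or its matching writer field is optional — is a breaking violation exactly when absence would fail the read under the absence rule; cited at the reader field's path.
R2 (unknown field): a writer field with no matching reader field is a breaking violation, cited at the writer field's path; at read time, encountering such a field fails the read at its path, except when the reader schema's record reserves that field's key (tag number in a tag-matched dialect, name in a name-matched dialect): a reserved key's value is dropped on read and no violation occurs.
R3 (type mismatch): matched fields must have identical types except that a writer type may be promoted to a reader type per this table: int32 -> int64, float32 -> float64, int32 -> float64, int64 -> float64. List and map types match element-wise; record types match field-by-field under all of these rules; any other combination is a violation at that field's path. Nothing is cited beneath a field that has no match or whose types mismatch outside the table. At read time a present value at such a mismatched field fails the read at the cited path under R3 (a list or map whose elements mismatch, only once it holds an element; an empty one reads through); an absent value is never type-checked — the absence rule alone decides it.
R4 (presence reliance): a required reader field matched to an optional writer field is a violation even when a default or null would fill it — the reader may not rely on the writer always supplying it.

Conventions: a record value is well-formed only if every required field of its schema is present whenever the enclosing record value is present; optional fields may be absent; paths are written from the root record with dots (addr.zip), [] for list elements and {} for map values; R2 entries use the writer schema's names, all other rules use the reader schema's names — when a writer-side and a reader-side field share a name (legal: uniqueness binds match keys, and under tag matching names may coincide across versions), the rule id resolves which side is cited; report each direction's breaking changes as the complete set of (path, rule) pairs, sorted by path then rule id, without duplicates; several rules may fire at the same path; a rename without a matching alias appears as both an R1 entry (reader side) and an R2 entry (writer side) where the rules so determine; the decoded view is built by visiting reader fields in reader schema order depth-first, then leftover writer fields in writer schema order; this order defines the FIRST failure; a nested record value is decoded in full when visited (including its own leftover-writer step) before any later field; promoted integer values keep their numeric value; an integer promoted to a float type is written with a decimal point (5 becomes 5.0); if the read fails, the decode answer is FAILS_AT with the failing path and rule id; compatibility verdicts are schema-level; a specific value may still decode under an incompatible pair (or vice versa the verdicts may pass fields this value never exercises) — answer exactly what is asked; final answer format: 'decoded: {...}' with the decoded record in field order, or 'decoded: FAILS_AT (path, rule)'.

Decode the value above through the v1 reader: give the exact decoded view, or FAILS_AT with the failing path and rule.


decoded: FAILS_AT (meta.email, R3)

each type pair in Shipment: writer, then reader
decoding the Shipment value with the v1 reader:
  extras := {"b": 40}
  meta.enabled := true
  meta.height := 0.25
  read fails at meta.email under R3
  => FAILS_AT (meta.email, R3)
remaining Shipment differences; none change what is asked:
  removed field street from record Money (its key "street" joins the reserved list) -> inert under this dialect — no rule fires on Shipment and the result does not move
  added field rating to record Money: required float32, tag 23, default 1.5 (in v2 it sits last) -> schema-level compatibility only; this Shipment value's decode is unchanged
  removed field balance from record Shipment (its key "balance" joins the reserved list) -> inert under this dialect — no rule fires on Shipment and the result does not move
  field extras in record Shipment: tag 1 changed to 32 -> inert under this dialect — no rule fires on Shipment and the result does not move


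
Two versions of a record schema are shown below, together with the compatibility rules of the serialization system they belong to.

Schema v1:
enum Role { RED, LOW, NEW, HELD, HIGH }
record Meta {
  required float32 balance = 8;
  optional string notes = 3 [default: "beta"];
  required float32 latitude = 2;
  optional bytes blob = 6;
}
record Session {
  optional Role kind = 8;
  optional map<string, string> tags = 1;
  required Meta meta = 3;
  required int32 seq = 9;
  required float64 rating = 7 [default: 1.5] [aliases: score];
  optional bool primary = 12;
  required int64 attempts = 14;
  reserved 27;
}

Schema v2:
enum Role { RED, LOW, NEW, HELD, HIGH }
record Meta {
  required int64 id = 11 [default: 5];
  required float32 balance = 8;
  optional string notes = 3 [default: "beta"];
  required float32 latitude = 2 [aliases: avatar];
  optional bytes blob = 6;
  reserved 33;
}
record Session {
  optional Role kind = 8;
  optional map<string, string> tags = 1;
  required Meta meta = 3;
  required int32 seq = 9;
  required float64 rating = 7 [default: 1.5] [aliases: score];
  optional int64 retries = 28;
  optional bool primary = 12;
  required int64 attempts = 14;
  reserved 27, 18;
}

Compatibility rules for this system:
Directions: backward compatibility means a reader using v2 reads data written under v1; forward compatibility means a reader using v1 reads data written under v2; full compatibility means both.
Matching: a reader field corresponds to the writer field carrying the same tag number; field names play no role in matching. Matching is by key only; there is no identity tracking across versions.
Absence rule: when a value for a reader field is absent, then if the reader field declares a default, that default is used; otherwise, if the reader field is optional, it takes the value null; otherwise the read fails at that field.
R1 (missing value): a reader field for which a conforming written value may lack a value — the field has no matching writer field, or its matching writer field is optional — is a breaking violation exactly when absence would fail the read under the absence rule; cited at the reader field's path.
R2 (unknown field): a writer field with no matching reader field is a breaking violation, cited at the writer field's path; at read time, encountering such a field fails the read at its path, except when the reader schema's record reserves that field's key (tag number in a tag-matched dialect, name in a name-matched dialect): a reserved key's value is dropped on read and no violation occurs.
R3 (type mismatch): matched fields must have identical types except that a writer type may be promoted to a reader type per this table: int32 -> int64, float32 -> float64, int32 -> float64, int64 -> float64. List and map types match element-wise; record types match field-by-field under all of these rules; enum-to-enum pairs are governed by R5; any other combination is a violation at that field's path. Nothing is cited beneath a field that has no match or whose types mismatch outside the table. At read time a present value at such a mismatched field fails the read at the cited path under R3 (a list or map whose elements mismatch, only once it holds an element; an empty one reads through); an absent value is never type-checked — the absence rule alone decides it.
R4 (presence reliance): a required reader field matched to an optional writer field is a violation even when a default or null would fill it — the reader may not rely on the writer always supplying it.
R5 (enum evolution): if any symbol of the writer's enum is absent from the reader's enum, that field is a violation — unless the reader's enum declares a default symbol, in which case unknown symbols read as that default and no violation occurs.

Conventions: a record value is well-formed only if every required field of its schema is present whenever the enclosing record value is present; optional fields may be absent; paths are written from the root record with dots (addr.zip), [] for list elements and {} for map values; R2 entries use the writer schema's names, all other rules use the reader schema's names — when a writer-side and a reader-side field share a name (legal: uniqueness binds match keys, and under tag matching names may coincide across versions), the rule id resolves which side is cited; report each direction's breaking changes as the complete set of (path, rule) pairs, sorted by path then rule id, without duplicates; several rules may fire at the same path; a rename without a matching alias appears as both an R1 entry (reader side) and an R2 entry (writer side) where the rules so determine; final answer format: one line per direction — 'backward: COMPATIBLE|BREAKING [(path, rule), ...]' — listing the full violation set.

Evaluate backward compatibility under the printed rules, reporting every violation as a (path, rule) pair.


each type pair in Session: writer, then reader
checking backward for Session: reader v2 against writer v1:
  kind: Role -> Role, writer optional; from kind
  tags: map<string, string> -> map<string, string>, writer optional; from tags
  meta: Meta -> Meta, writer required; from meta
  seq: int32 -> int32, writer required; from seq
  rating: float64 -> float64, writer required; from rating
  retries: no writer-side match
  primary: bool -> bool, writer optional; from primary
  attempts: int64 -> int64, writer required; from attempts
  meta.id: no writer-side match
  meta.balance: float32 -> float32, writer required; from meta.balance
  meta.notes: string -> string, writer optional; from meta.notes
  meta.latitude: float32 -> float32, writer required; from meta.latitude
  meta.blob: bytes -> bytes, writer optional; from meta.blob
  => no violations; backward on Session: COMPATIBLE
checking off the Session differences that do not matter here:
  added field id to record Meta: required int64, tag 11, default 5 (in v2 it sits immediately before balance) -> affects forward compatibility only, which is not asked
  added field retries to record Session: optional int64, tag 28 (in v2 it sits immediately before primary) -> affects forward compatibility only, which is not asked

backward: COMPATIBLE []


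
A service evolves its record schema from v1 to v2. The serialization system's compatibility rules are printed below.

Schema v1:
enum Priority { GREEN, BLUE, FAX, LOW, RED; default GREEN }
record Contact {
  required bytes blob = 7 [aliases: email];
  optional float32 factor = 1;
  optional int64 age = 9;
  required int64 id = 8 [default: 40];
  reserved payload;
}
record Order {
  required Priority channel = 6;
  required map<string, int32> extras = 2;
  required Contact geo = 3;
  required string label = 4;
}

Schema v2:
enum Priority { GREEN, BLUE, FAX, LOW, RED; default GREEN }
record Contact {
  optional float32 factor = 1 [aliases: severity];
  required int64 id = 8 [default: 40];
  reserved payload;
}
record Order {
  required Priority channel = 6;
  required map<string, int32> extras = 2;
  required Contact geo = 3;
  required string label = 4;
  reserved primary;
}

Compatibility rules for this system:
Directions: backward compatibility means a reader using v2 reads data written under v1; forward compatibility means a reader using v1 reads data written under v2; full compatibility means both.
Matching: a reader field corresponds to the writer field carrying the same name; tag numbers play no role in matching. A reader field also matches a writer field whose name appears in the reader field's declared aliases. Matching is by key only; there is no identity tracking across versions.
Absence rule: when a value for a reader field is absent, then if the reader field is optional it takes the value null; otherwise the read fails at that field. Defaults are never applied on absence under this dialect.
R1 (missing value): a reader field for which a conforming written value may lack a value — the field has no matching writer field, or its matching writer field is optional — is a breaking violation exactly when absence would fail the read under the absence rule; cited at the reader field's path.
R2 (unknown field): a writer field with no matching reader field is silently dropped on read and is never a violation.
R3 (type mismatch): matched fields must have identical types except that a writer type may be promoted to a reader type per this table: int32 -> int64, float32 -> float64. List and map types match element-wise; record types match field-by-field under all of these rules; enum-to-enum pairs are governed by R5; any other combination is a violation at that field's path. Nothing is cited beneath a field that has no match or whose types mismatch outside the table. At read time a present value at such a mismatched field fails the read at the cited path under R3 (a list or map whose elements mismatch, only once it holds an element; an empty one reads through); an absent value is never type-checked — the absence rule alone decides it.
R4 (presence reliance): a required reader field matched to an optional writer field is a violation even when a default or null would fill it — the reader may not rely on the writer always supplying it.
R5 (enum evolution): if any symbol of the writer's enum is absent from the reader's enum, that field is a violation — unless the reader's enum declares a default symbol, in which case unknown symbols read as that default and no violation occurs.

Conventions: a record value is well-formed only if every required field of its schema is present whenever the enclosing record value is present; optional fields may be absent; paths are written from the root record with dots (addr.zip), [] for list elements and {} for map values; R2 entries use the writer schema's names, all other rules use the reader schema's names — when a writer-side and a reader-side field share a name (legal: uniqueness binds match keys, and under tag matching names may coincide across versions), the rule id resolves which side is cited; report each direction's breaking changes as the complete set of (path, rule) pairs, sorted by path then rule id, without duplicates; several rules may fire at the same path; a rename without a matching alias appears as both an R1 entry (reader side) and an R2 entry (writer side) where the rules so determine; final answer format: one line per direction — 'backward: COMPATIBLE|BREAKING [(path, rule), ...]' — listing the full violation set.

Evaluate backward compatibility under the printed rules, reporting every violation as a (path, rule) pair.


backward: COMPATIBLE []

arrows below run writer -> reader for Order
checking backward for Order: reader v2 against writer v1:
  Priority -> Priority, writer required: channel aligns to channel
  map<string, int32> -> map<string, int32>, writer required: extras aligns to extras
  Contact -> Contact, writer required: geo aligns to geo
  string -> string, writer required: label aligns to label
  float32 -> float32, writer optional: geo.factor aligns to geo.factor
  int64 -> int64, writer required: geo.id aligns to geo.id
  writer geo.blob: unknown to reader
  writer geo.age: unknown to reader
  nothing fires on Order: backward is COMPATIBLE
the other Order changes do not affect what is asked:
  removed field age from record Contact -> no rule fires on it in Order's dialect; the asked verdict holds
  removed field blob from record Contact -> matters only for Order's forward compatibility — outside the asked direction


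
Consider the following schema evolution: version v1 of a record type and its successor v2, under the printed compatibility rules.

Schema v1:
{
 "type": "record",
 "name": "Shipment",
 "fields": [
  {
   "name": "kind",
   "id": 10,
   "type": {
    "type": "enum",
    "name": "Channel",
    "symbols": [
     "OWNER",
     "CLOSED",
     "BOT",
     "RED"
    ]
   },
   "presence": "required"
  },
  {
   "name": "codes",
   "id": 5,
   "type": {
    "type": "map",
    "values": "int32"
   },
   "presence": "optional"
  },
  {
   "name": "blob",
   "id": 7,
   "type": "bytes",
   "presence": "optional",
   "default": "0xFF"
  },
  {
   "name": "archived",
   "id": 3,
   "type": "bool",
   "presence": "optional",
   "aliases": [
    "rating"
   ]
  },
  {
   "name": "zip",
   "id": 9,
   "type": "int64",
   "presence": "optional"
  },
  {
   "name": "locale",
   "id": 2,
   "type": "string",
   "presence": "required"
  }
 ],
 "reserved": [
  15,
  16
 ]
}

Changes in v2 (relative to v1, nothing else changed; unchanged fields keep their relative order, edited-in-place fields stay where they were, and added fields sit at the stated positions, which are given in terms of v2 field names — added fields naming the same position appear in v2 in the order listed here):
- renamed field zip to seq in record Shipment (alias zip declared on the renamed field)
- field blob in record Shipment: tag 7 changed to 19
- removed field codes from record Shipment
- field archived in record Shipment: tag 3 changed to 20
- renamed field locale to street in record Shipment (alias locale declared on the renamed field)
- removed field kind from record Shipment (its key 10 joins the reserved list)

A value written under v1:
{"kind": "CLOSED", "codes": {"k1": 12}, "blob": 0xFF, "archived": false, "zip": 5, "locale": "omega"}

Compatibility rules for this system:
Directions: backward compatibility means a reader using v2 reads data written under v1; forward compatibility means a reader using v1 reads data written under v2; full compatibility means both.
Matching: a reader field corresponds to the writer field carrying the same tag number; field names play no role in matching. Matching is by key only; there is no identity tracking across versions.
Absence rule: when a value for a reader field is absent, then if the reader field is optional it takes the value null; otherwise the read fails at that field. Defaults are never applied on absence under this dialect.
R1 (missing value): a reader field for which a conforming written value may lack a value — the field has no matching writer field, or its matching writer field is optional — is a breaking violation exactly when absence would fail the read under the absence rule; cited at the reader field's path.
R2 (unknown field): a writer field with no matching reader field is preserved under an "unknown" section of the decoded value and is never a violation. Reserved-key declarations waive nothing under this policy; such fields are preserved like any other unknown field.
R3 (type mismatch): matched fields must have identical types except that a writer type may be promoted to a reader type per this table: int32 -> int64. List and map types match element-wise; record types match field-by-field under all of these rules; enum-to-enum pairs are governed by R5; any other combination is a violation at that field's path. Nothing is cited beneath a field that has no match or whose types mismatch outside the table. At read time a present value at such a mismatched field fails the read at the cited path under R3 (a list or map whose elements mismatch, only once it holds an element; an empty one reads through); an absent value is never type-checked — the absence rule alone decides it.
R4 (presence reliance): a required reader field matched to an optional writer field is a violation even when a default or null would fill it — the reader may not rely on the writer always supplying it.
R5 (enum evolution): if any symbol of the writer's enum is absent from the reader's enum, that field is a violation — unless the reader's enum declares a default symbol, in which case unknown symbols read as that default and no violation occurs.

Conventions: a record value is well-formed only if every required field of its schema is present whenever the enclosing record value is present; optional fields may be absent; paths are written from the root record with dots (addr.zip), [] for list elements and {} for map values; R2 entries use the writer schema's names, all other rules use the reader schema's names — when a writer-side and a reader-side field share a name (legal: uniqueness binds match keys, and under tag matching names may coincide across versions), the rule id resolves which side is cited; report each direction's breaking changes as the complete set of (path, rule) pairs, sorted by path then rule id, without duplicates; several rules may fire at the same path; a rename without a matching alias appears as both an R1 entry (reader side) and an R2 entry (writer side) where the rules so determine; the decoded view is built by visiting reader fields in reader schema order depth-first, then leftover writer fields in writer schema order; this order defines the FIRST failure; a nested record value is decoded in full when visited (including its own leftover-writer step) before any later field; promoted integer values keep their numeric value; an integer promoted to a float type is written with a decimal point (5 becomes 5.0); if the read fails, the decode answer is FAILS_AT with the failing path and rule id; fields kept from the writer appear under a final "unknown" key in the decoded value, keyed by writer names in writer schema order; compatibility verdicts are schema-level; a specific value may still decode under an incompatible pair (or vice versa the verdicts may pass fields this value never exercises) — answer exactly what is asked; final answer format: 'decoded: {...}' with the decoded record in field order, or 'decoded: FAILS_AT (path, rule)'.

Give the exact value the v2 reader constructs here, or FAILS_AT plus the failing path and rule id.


decoded: {"blob": null, "archived": null, "seq": 5, "street": "omega", "unknown": {"kind": "CLOSED", "codes": {"k1": 12}, "blob": 0xFF, "archived": false}}

the writer's type comes first in each Shipment pair
decode walk for Shipment under reader schema v2:
  blob := null (not supplied -> null)
  archived := null (not supplied -> null)
  seq := 5 (from writer zip)
  street := "omega" (from writer locale)
  writer kind: kept under "unknown"
  writer codes: kept under "unknown"
  writer blob: kept under "unknown"
  writer archived: kept under "unknown"
  => decoded: {"blob": null, "archived": null, "seq": 5, "street": "omega", "unknown": {"kind": "CLOSED", "codes": {"k1": 12}, "blob": 0xFF, "archived": false}}


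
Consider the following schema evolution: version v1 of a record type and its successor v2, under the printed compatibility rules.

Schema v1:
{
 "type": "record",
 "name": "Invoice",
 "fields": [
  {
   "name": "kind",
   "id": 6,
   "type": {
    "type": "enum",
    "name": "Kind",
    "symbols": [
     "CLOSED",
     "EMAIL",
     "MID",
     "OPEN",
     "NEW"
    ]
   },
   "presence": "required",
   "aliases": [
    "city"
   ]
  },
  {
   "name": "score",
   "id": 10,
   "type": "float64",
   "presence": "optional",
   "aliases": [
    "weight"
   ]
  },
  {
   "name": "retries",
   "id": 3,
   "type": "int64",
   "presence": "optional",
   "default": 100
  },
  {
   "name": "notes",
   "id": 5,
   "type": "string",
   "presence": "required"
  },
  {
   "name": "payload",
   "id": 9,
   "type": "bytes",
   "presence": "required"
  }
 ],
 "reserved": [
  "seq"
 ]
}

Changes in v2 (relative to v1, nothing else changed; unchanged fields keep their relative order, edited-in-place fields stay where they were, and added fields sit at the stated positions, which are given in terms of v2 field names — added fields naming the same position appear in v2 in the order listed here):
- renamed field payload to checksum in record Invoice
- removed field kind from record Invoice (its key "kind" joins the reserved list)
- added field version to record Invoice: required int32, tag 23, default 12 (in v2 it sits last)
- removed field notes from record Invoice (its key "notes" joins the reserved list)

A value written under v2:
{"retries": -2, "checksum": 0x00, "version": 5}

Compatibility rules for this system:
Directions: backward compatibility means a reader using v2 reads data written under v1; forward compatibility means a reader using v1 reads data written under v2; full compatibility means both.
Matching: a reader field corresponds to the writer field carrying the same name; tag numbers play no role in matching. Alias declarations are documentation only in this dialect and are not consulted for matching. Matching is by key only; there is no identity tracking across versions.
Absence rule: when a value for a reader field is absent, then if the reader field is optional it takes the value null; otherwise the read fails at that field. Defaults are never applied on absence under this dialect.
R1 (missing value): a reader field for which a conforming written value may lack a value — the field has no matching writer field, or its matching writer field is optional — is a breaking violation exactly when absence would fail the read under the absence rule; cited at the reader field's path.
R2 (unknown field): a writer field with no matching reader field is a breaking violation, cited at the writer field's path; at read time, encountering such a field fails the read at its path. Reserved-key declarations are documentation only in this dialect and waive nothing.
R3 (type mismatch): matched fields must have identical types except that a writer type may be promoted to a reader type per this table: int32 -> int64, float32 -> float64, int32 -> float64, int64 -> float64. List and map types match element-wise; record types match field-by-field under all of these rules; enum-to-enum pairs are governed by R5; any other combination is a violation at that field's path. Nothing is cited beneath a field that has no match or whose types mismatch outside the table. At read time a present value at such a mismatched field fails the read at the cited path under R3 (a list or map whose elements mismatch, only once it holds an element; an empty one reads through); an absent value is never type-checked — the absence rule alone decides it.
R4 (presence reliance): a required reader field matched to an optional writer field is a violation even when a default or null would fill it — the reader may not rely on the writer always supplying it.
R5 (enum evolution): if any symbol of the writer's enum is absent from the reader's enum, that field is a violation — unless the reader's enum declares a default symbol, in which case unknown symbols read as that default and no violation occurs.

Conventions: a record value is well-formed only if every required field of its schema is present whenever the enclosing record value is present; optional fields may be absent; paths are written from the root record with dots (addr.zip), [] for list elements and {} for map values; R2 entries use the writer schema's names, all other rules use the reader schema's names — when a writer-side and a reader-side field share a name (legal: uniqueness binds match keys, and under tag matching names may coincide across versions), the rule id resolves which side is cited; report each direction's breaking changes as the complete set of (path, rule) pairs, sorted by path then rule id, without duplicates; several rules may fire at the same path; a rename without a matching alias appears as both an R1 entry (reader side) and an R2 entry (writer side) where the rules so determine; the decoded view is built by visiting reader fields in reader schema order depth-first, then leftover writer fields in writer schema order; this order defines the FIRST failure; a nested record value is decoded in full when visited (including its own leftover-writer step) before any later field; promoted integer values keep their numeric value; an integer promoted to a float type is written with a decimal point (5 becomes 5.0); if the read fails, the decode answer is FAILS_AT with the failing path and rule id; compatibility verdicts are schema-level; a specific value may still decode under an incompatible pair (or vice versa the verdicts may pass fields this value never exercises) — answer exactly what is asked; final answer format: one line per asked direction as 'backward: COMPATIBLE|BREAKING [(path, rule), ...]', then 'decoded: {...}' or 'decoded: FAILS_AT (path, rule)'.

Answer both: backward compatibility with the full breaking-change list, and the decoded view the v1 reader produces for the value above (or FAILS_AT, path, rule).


in Invoice below, arrows point writer -> reader
backward pass over Invoice, reader schema v2, writer schema v1:
  float64 -> float64, writer optional: score aligns to score
  int64 -> int64, writer optional: retries aligns to retries
  checksum: no writer match
  version: no writer match
  kind (writer side), unknown to reader
  notes (writer side), unknown to reader
  payload (writer side), unknown to reader
  rule R1 violated at checksum
  rule R2 violated at kind
  rule R2 violated at notes
  rule R2 violated at payload
  rule R1 violated at version
  => 5 violation(s): backward is BREAKING for Invoice
decode (reader v1):
  read fails at kind under R1 (no fill)
  => FAILS_AT (kind, R1)

backward: BREAKING [(checksum, R1), (kind, R2), (notes, R2), (payload, R2), (version, R1)]; decoded: FAILS_AT (kind, R1)


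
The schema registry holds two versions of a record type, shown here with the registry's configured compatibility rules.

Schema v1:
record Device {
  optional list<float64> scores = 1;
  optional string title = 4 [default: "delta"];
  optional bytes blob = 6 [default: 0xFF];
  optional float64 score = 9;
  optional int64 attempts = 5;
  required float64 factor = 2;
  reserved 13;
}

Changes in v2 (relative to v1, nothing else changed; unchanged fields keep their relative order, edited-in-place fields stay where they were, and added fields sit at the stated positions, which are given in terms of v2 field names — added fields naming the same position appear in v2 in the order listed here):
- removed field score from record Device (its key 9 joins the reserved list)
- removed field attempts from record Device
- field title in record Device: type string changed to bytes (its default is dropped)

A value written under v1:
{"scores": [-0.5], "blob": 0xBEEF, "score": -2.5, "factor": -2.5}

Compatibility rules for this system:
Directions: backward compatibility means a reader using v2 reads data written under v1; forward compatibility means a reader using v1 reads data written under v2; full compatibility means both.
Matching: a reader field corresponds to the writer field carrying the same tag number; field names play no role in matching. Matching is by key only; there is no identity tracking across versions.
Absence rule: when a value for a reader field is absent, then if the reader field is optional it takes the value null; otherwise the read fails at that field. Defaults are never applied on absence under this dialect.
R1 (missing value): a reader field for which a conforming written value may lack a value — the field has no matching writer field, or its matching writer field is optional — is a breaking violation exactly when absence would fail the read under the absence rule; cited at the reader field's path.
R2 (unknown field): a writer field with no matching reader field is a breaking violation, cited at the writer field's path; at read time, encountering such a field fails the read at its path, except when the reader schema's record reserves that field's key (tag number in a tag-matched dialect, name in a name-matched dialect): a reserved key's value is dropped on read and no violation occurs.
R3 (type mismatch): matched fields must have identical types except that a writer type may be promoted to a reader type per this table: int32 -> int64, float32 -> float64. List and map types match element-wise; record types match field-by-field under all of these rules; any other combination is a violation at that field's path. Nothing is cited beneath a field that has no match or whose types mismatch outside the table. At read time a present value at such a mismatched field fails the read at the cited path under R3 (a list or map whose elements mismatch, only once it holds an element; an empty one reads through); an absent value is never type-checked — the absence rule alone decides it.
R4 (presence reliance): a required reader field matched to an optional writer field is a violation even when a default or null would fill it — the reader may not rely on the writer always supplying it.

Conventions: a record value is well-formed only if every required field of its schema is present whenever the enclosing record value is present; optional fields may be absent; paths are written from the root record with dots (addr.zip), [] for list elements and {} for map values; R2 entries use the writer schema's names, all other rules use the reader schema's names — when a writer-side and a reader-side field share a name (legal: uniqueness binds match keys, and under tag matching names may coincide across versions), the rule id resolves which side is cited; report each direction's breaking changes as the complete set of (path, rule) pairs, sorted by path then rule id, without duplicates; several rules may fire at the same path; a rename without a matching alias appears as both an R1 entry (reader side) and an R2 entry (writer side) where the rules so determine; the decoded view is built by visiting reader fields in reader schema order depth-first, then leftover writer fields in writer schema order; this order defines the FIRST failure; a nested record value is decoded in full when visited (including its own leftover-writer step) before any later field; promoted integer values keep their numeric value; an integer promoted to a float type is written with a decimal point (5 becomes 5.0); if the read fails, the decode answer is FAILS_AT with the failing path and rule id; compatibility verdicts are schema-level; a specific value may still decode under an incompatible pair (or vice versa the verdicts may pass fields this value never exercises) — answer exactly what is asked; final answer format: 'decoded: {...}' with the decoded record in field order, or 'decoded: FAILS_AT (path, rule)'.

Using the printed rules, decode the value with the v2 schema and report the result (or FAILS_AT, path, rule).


in Device below, arrows point writer -> reader
migrating the Device value to v2:
  scores := [-0.5]
  title := null (not supplied -> null)
  blob := 0xBEEF
  factor := -2.5
  writer score: reserved -> dropped
  => decoded: {"scores": [-0.5], "title": null, "blob": 0xBEEF, "factor": -2.5}
ruling out the remaining Device differences:
  field title in record Device: type string changed to bytes (its default is dropped) -> affects the rule determinations only; this particular Device value decodes identically

decoded: {"scores": [-0.5], "title": null, "blob": 0xBEEF, "factor": -2.5}


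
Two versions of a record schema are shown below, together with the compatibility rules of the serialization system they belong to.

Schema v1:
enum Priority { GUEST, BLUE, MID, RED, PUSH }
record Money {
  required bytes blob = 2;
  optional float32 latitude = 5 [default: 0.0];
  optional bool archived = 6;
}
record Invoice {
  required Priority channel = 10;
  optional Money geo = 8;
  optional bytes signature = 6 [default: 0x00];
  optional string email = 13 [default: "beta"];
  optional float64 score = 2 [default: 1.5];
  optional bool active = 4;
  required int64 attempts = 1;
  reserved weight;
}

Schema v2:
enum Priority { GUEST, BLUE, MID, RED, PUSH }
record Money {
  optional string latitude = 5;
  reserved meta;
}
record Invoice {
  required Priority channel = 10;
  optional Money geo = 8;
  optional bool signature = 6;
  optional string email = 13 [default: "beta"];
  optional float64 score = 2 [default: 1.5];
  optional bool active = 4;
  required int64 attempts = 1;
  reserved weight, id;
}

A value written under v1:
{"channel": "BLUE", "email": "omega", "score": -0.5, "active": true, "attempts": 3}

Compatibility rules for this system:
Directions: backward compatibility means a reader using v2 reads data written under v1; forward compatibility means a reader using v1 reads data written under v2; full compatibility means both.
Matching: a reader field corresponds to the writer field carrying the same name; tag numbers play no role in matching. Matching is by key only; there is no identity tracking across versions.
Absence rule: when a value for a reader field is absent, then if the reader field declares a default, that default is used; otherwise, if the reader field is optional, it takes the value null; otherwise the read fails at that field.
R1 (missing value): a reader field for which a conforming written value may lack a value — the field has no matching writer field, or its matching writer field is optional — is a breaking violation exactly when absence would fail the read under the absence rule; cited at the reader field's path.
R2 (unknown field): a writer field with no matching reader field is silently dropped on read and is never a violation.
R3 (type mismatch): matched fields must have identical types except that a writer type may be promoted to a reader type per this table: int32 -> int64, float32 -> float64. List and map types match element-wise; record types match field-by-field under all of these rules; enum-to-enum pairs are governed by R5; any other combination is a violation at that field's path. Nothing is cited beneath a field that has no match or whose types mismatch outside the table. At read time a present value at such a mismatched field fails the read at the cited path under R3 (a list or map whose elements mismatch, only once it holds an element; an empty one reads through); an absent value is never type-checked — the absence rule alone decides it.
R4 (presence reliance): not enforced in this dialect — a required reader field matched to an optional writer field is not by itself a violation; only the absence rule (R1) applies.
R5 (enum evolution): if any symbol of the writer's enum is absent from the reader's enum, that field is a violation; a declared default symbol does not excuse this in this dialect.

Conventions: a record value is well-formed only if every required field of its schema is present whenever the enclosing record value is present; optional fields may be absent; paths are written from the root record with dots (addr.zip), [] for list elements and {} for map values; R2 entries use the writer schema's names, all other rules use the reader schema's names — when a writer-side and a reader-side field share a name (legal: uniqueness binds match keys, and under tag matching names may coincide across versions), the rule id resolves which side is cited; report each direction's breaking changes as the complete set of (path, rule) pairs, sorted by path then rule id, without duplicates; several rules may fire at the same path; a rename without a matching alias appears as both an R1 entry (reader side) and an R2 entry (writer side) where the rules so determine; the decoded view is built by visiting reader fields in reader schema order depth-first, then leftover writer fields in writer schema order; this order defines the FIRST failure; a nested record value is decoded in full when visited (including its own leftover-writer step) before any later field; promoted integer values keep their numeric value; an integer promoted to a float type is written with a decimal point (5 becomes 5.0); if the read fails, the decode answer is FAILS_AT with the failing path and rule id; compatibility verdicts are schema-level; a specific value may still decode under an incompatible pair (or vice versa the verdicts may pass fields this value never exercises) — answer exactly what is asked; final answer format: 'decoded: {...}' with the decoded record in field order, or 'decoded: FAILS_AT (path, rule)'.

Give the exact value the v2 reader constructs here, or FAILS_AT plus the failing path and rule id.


decoded: {"channel": "BLUE", "geo": null, "signature": null, "email": "omega", "score": -0.5, "active": true, "attempts": 3}

in Invoice below, arrows point writer -> reader
decode (reader v2):
  channel := "BLUE"
  geo := null (missing; optional => null)
  signature := null (missing; optional => null)
  email := "omega"
  score := -0.5
  active := true
  attempts := 3
  => decoded: {"channel": "BLUE", "geo": null, "signature": null, "email": "omega", "score": -0.5, "active": true, "attempts": 3}
remaining Invoice differences; none change what is asked:
  removed field archived from record Money -> no rule fires on it and the decoded Invoice view is identical with or without it
  removed field blob from record Money -> matters for Invoice compatibility verdicts, not for this value's decode
  field latitude in record Money: type float32 changed to string (its default is dropped) -> matters for Invoice compatibility verdicts, not for this value's decode
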